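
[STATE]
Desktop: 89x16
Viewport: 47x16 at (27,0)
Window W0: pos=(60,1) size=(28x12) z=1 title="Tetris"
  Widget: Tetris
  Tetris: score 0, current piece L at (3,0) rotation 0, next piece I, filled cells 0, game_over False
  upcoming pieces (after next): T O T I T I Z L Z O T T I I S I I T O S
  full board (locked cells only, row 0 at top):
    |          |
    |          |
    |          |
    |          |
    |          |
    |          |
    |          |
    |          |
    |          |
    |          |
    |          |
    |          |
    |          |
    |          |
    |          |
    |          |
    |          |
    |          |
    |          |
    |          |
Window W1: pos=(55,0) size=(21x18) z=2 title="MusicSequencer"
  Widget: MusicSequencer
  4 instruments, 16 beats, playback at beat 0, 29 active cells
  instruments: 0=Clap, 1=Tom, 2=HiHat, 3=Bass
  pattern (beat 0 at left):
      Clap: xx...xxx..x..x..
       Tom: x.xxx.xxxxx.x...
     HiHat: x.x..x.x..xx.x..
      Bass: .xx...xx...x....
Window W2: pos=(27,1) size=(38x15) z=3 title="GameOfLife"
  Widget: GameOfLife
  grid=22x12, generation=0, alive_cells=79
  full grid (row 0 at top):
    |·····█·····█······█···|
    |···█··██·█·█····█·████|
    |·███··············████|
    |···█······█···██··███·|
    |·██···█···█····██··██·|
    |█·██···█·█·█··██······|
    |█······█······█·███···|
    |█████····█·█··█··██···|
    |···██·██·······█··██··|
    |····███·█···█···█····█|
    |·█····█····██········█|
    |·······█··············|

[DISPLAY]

                            ┏━━━━━━━━━━━━━━━━━━
┏━━━━━━━━━━━━━━━━━━━━━━━━━━━━━━━━━━━━┓uencer   
┃ GameOfLife                         ┃─────────
┠────────────────────────────────────┨345678901
┃Gen: 0                              ┃··███··█·
┃···█··██·█·█····█·████              ┃██·█████·
┃·███··············████              ┃··█·█··██
┃···█······█···██··███·              ┃···██···█
┃·██···█···█····██··██·              ┃         
┃█·██···█·█·█··██······              ┃         
┃█······█······█·███···              ┃         
┃█████····█·█··█··██···              ┃         
┃···██·██·······█··██··              ┃         
┃····███·█···█···█····█              ┃         
┃·█····█····██········█              ┃         
┗━━━━━━━━━━━━━━━━━━━━━━━━━━━━━━━━━━━━┛         


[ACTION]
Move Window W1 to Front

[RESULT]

                            ┏━━━━━━━━━━━━━━━━━━
┏━━━━━━━━━━━━━━━━━━━━━━━━━━━┃ MusicSequencer   
┃ GameOfLife                ┠──────────────────
┠───────────────────────────┃      ▼12345678901
┃Gen: 0                     ┃  Clap██···███··█·
┃···█··██·█·█····█·████     ┃   Tom█·███·█████·
┃·███··············████     ┃ HiHat█·█··█·█··██
┃···█······█···██··███·     ┃  Bass·██···██···█
┃·██···█···█····██··██·     ┃                  
┃█·██···█·█·█··██······     ┃                  
┃█······█······█·███···     ┃                  
┃█████····█·█··█··██···     ┃                  
┃···██·██·······█··██··     ┃                  
┃····███·█···█···█····█     ┃                  
┃·█····█····██········█     ┃                  
┗━━━━━━━━━━━━━━━━━━━━━━━━━━━┃                  


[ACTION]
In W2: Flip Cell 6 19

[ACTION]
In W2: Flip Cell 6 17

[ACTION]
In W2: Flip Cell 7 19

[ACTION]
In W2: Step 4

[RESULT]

                            ┏━━━━━━━━━━━━━━━━━━
┏━━━━━━━━━━━━━━━━━━━━━━━━━━━┃ MusicSequencer   
┃ GameOfLife                ┠──────────────────
┠───────────────────────────┃      ▼12345678901
┃Gen: 4                     ┃  Clap██···███··█·
┃···█·█···███··········     ┃   Tom█·███·█████·
┃··█··█···█·█████······     ┃ HiHat█·█··█·█··██
┃·██·····█···██········     ┃  Bass·██···██···█
┃██··█···█·█·███···██··     ┃                  
┃█·███·██··█·······█·██     ┃                  
┃█····█·█·██······█··██     ┃                  
┃█·····██·██·██····████     ┃                  
┃█····█··█··█··█████·█·     ┃                  
┃·████·········█████·█·     ┃                  
┃···········██·········     ┃                  
┗━━━━━━━━━━━━━━━━━━━━━━━━━━━┃                  


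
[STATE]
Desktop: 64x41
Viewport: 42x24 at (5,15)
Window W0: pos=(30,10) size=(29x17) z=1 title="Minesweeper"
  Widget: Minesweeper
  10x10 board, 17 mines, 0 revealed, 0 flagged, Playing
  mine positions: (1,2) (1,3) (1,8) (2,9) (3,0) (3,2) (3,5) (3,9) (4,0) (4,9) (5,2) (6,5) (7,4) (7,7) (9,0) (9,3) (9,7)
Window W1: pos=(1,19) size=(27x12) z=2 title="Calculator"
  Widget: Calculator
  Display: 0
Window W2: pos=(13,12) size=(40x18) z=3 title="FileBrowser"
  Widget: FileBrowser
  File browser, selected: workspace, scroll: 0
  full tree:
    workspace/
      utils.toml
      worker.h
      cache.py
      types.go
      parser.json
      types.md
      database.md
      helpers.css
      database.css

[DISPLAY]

        ┃> [-] workspace/                 
        ┃    utils.toml                   
        ┃    worker.h                     
        ┃    cache.py                     
━━━━━━━━┃    types.go                     
lculator┃    parser.json                  
────────┃    types.md                     
        ┃    database.md                  
─┬───┬──┃    helpers.css                  
 │ 8 │ 9┃    database.css                 
─┼───┼──┃                                 
 │ 5 │ 6┃                                 
─┼───┼──┃                                 
 │ 2 │ 3┃                                 
─┴───┴──┗━━━━━━━━━━━━━━━━━━━━━━━━━━━━━━━━━
━━━━━━━━━━━━━━━━━━━━━━┛                   
                                          
                                          
                                          
                                          
                                          
                                          
                                          
                                          


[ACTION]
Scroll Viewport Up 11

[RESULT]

                                          
                                          
                                          
                                          
                                          
                                          
                         ┏━━━━━━━━━━━━━━━━
                         ┃ Minesweeper    
        ┏━━━━━━━━━━━━━━━━━━━━━━━━━━━━━━━━━
        ┃ FileBrowser                     
        ┠─────────────────────────────────
        ┃> [-] workspace/                 
        ┃    utils.toml                   
        ┃    worker.h                     
        ┃    cache.py                     
━━━━━━━━┃    types.go                     
lculator┃    parser.json                  
────────┃    types.md                     
        ┃    database.md                  
─┬───┬──┃    helpers.css                  
 │ 8 │ 9┃    database.css                 
─┼───┼──┃                                 
 │ 5 │ 6┃                                 
─┼───┼──┃                                 


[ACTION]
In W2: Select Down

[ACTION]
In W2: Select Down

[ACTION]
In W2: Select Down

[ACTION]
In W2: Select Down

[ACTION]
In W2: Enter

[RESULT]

                                          
                                          
                                          
                                          
                                          
                                          
                         ┏━━━━━━━━━━━━━━━━
                         ┃ Minesweeper    
        ┏━━━━━━━━━━━━━━━━━━━━━━━━━━━━━━━━━
        ┃ FileBrowser                     
        ┠─────────────────────────────────
        ┃  [-] workspace/                 
        ┃    utils.toml                   
        ┃    worker.h                     
        ┃    cache.py                     
━━━━━━━━┃  > types.go                     
lculator┃    parser.json                  
────────┃    types.md                     
        ┃    database.md                  
─┬───┬──┃    helpers.css                  
 │ 8 │ 9┃    database.css                 
─┼───┼──┃                                 
 │ 5 │ 6┃                                 
─┼───┼──┃                                 


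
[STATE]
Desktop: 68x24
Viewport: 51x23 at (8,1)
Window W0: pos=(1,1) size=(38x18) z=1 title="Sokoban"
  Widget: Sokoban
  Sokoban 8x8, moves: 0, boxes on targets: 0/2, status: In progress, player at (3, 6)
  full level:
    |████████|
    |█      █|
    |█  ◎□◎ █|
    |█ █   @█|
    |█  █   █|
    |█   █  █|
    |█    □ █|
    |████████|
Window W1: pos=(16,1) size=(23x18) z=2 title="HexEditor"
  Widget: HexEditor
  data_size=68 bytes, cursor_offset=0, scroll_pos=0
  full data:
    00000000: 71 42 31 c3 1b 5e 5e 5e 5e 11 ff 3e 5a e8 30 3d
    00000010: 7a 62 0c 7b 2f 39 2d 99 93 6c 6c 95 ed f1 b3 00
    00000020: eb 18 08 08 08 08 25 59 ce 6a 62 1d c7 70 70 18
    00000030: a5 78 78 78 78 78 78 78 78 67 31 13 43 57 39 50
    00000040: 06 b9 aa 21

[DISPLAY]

━━━━━━━━┏━━━━━━━━━━━━━━━━━━━━━┓                    
an      ┃ HexEditor           ┃                    
────────┠─────────────────────┨                    
██      ┃00000000  71 42 31 c3┃                    
 █      ┃00000010  7a 62 0c 7b┃                    
 █      ┃00000020  eb 18 08 08┃                    
@█      ┃00000030  a5 78 78 78┃                    
 █      ┃00000040  06 b9 aa 21┃                    
 █      ┃                     ┃                    
 █      ┃                     ┃                    
██      ┃                     ┃                    
 0  0/2 ┃                     ┃                    
        ┃                     ┃                    
        ┃                     ┃                    
        ┃                     ┃                    
        ┃                     ┃                    
        ┃                     ┃                    
━━━━━━━━┗━━━━━━━━━━━━━━━━━━━━━┛                    
                                                   
                                                   
                                                   
                                                   
                                                   


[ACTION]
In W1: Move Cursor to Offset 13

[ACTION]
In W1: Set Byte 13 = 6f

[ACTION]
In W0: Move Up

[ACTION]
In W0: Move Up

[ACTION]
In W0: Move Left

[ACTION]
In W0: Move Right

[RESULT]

━━━━━━━━┏━━━━━━━━━━━━━━━━━━━━━┓                    
an      ┃ HexEditor           ┃                    
────────┠─────────────────────┨                    
██      ┃00000000  71 42 31 c3┃                    
@█      ┃00000010  7a 62 0c 7b┃                    
 █      ┃00000020  eb 18 08 08┃                    
 █      ┃00000030  a5 78 78 78┃                    
 █      ┃00000040  06 b9 aa 21┃                    
 █      ┃                     ┃                    
 █      ┃                     ┃                    
██      ┃                     ┃                    
 4  0/2 ┃                     ┃                    
        ┃                     ┃                    
        ┃                     ┃                    
        ┃                     ┃                    
        ┃                     ┃                    
        ┃                     ┃                    
━━━━━━━━┗━━━━━━━━━━━━━━━━━━━━━┛                    
                                                   
                                                   
                                                   
                                                   
                                                   


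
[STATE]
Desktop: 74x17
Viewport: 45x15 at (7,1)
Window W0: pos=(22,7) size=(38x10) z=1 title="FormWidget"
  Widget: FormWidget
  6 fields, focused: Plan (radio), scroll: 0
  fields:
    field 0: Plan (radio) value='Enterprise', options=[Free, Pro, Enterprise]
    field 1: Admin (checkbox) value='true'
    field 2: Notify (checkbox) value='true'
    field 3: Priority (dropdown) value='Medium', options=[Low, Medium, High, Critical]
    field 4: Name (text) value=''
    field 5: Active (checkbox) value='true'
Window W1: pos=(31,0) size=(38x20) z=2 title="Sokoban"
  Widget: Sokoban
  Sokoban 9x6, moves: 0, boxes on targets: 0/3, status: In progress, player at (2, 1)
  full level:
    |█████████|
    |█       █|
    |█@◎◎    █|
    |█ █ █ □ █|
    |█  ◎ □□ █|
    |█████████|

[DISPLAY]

                        ┃ Sokoban            
                        ┠────────────────────
                        ┃█████████           
                        ┃█       █           
                        ┃█@◎◎    █           
                        ┃█ █ █ □ █           
               ┏━━━━━━━━┃█  ◎ □□ █           
               ┃ FormWid┃█████████           
               ┠────────┃Moves: 0  0/3       
               ┃> Plan: ┃                    
               ┃  Admin:┃                    
               ┃  Notify┃                    
               ┃  Priori┃                    
               ┃  Name: ┃                    
               ┃  Active┃                    


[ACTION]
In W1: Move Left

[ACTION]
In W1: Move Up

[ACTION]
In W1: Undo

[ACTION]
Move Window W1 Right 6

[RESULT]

                             ┃ Sokoban       
                             ┠───────────────
                             ┃█████████      
                             ┃█       █      
                             ┃█@◎◎    █      
                             ┃█ █ █ □ █      
               ┏━━━━━━━━━━━━━┃█  ◎ □□ █      
               ┃ FormWidget  ┃█████████      
               ┠─────────────┃Moves: 0  0/3  
               ┃> Plan:      ┃               
               ┃  Admin:     ┃               
               ┃  Notify:    ┃               
               ┃  Priority:  ┃               
               ┃  Name:      ┃               
               ┃  Active:    ┃               


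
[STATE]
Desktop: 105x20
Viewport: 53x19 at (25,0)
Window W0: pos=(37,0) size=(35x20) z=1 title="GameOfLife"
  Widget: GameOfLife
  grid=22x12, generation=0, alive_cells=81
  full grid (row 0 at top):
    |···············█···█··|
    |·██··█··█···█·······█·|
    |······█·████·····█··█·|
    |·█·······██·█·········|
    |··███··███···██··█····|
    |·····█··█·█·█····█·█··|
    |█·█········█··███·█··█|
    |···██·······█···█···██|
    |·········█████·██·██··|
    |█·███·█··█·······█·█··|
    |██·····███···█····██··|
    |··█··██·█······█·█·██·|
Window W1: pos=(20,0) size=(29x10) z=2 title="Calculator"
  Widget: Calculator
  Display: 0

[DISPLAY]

━━━━━━━━━━━━━━━━━━━━━━━┓━━━━━━━━━━━━━━━━━━━━━━┓      
culator                ┃                      ┃      
───────────────────────┨──────────────────────┨      
                      0┃                      ┃      
┬───┬───┬───┐          ┃····█···█··           ┃      
│ 8 │ 9 │ ÷ │          ┃·█·······█·           ┃      
┼───┼───┼───┤          ┃█·····█··█·           ┃      
│ 5 │ 6 │ × │          ┃·█·········           ┃      
┴───┴───┴───┘          ┃··██··█····           ┃      
━━━━━━━━━━━━━━━━━━━━━━━┛·█····█·█··           ┃      
            ┃█·█········█··███·█··█           ┃      
            ┃···██·······█···█···██           ┃      
            ┃·········█████·██·██··           ┃      
            ┃█·███·█··█·······█·█··           ┃      
            ┃██·····███···█····██··           ┃      
            ┃··█··██·█······█·█·██·           ┃      
            ┃                                 ┃      
            ┃                                 ┃      
            ┃                                 ┃      


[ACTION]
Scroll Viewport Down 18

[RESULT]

culator                ┃                      ┃      
───────────────────────┨──────────────────────┨      
                      0┃                      ┃      
┬───┬───┬───┐          ┃····█···█··           ┃      
│ 8 │ 9 │ ÷ │          ┃·█·······█·           ┃      
┼───┼───┼───┤          ┃█·····█··█·           ┃      
│ 5 │ 6 │ × │          ┃·█·········           ┃      
┴───┴───┴───┘          ┃··██··█····           ┃      
━━━━━━━━━━━━━━━━━━━━━━━┛·█····█·█··           ┃      
            ┃█·█········█··███·█··█           ┃      
            ┃···██·······█···█···██           ┃      
            ┃·········█████·██·██··           ┃      
            ┃█·███·█··█·······█·█··           ┃      
            ┃██·····███···█····██··           ┃      
            ┃··█··██·█······█·█·██·           ┃      
            ┃                                 ┃      
            ┃                                 ┃      
            ┃                                 ┃      
            ┗━━━━━━━━━━━━━━━━━━━━━━━━━━━━━━━━━┛      


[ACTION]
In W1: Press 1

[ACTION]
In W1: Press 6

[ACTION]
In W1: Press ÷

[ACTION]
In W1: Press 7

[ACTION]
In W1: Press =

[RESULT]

culator                ┃                      ┃      
───────────────────────┨──────────────────────┨      
            2.285714286┃                      ┃      
┬───┬───┬───┐          ┃····█···█··           ┃      
│ 8 │ 9 │ ÷ │          ┃·█·······█·           ┃      
┼───┼───┼───┤          ┃█·····█··█·           ┃      
│ 5 │ 6 │ × │          ┃·█·········           ┃      
┴───┴───┴───┘          ┃··██··█····           ┃      
━━━━━━━━━━━━━━━━━━━━━━━┛·█····█·█··           ┃      
            ┃█·█········█··███·█··█           ┃      
            ┃···██·······█···█···██           ┃      
            ┃·········█████·██·██··           ┃      
            ┃█·███·█··█·······█·█··           ┃      
            ┃██·····███···█····██··           ┃      
            ┃··█··██·█······█·█·██·           ┃      
            ┃                                 ┃      
            ┃                                 ┃      
            ┃                                 ┃      
            ┗━━━━━━━━━━━━━━━━━━━━━━━━━━━━━━━━━┛      


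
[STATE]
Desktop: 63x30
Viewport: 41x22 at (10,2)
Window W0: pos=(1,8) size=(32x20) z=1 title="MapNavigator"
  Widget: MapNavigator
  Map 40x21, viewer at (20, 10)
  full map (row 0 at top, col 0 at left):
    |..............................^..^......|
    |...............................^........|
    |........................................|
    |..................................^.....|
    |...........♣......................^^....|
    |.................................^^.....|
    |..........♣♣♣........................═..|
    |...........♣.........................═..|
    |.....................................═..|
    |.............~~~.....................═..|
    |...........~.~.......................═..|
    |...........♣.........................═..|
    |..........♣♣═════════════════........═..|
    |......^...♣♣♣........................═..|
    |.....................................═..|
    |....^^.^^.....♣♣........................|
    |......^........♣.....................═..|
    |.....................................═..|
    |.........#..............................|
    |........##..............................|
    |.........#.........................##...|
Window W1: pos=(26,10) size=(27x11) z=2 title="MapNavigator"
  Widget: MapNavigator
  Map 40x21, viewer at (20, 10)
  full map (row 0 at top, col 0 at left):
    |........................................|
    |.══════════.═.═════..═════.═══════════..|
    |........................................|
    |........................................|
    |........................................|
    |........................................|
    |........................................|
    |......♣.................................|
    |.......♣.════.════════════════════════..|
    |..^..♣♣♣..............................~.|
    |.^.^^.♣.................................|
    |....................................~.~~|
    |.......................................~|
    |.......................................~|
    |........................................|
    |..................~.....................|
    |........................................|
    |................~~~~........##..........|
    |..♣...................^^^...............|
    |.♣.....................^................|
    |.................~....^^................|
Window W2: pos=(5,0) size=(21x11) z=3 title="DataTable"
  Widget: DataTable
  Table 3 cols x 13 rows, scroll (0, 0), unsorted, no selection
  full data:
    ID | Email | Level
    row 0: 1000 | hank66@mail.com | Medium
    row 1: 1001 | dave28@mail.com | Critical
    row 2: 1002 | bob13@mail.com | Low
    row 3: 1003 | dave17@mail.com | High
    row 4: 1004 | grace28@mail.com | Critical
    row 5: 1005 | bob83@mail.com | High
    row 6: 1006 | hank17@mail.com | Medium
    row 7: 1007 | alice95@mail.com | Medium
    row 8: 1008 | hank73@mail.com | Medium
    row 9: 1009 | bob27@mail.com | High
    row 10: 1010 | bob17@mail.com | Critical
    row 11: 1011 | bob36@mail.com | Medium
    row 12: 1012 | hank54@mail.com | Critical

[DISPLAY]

───────────────┨                         
│Email         ┃                         
┼──────────────┃                         
│hank66@mail.co┃                         
│dave28@mail.co┃                         
│bob13@mail.com┃                         
│dave17@mail.co┃━━━━━━┓                  
│grace28@mail.c┃      ┃                  
━━━━━━━━━━━━━━━┛┏━━━━━━━━━━━━━━━━━━━━━━━━
................┃ MapNavigator           
................┠────────────────────────
................┃........................
................┃.════.══════════════════
................┃........................
................┃............@...........
................┃........................
~~~.............┃........................
~......@........┃........................
................┗━━━━━━━━━━━━━━━━━━━━━━━━
════════════════......┃                  
......................┃                  
......................┃                  


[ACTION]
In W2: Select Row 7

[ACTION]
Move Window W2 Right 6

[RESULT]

 ┠───────────────────┨                   
 ┃ID  │Email         ┃                   
 ┃────┼──────────────┃                   
 ┃1000│hank66@mail.co┃                   
 ┃1001│dave28@mail.co┃                   
 ┃1002│bob13@mail.com┃                   
━┃1003│dave17@mail.co┃┓                  
g┃1004│grace28@mail.c┃┃                  
─┗━━━━━━━━━━━━━━━━━━━┛━━━━━━━━━━━━━━━━━━━
................┃ MapNavigator           
................┠────────────────────────
................┃........................
................┃.════.══════════════════
................┃........................
................┃............@...........
................┃........................
~~~.............┃........................
~......@........┃........................
................┗━━━━━━━━━━━━━━━━━━━━━━━━
════════════════......┃                  
......................┃                  
......................┃                  


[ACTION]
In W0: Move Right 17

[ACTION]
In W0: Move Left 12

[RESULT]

 ┠───────────────────┨                   
 ┃ID  │Email         ┃                   
 ┃────┼──────────────┃                   
 ┃1000│hank66@mail.co┃                   
 ┃1001│dave28@mail.co┃                   
 ┃1002│bob13@mail.com┃                   
━┃1003│dave17@mail.co┃┓                  
g┃1004│grace28@mail.c┃┃                  
─┗━━━━━━━━━━━━━━━━━━━┛━━━━━━━━━━━━━━━━━━━
................┃ MapNavigator           
................┠────────────────────────
................┃........................
...............^┃.════.══════════════════
................┃........................
................┃............@...........
................┃........................
................┃........................
.......@........┃........................
................┗━━━━━━━━━━━━━━━━━━━━━━━━
═══════════........═..┃                  
...................═..┃                  
...................═..┃                  


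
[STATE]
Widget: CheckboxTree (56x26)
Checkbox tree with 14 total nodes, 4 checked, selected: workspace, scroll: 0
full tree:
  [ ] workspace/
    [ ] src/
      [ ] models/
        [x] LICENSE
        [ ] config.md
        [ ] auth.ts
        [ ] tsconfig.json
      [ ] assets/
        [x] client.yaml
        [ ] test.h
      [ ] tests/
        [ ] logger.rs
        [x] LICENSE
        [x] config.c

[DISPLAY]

>[-] workspace/                                         
   [-] src/                                             
     [-] models/                                        
       [x] LICENSE                                      
       [ ] config.md                                    
       [ ] auth.ts                                      
       [ ] tsconfig.json                                
     [-] assets/                                        
       [x] client.yaml                                  
       [ ] test.h                                       
     [-] tests/                                         
       [ ] logger.rs                                    
       [x] LICENSE                                      
       [x] config.c                                     
                                                        
                                                        
                                                        
                                                        
                                                        
                                                        
                                                        
                                                        
                                                        
                                                        
                                                        
                                                        


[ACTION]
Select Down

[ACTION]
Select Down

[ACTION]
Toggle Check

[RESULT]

 [-] workspace/                                         
   [-] src/                                             
>    [x] models/                                        
       [x] LICENSE                                      
       [x] config.md                                    
       [x] auth.ts                                      
       [x] tsconfig.json                                
     [-] assets/                                        
       [x] client.yaml                                  
       [ ] test.h                                       
     [-] tests/                                         
       [ ] logger.rs                                    
       [x] LICENSE                                      
       [x] config.c                                     
                                                        
                                                        
                                                        
                                                        
                                                        
                                                        
                                                        
                                                        
                                                        
                                                        
                                                        
                                                        


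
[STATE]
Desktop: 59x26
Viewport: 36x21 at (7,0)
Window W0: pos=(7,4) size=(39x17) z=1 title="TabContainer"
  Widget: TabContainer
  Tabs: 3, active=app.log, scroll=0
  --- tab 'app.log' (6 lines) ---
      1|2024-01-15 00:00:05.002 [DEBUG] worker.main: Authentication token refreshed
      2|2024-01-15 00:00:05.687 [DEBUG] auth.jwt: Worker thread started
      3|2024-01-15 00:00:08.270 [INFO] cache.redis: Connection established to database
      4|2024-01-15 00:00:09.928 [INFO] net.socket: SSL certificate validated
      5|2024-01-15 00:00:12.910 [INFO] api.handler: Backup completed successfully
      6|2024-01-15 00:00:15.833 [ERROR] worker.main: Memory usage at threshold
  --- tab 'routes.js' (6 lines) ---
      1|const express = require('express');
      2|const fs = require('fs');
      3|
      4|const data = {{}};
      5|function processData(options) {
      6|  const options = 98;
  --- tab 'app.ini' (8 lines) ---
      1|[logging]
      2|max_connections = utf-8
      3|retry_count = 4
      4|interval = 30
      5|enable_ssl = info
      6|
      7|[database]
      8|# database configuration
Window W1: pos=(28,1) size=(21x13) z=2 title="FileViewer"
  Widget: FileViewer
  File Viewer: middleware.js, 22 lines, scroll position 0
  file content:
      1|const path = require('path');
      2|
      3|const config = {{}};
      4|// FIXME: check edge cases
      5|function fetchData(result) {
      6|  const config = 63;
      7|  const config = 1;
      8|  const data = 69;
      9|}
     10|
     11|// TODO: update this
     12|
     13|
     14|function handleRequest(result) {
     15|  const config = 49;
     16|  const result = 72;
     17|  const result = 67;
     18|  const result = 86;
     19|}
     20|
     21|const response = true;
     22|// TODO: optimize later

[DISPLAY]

                                    
                     ┏━━━━━━━━━━━━━━
                     ┃ FileViewer   
                     ┠──────────────
┏━━━━━━━━━━━━━━━━━━━━┃const path = r
┃ TabContainer       ┃              
┠────────────────────┃const config =
┃[app.log]│ routes.js┃// FIXME: chec
┃────────────────────┃function fetch
┃2024-01-15 00:00:05.┃  const config
┃2024-01-15 00:00:05.┃  const config
┃2024-01-15 00:00:08.┃  const data =
┃2024-01-15 00:00:09.┃}             
┃2024-01-15 00:00:12.┗━━━━━━━━━━━━━━
┃2024-01-15 00:00:15.833 [ERROR] wor
┃                                   
┃                                   
┃                                   
┃                                   
┃                                   
┗━━━━━━━━━━━━━━━━━━━━━━━━━━━━━━━━━━━


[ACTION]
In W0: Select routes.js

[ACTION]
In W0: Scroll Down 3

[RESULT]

                                    
                     ┏━━━━━━━━━━━━━━
                     ┃ FileViewer   
                     ┠──────────────
┏━━━━━━━━━━━━━━━━━━━━┃const path = r
┃ TabContainer       ┃              
┠────────────────────┃const config =
┃ app.log │[routes.js┃// FIXME: chec
┃────────────────────┃function fetch
┃const data = {{}};  ┃  const config
┃function processData┃  const config
┃  const options = 98┃  const data =
┃                    ┃}             
┃                    ┗━━━━━━━━━━━━━━
┃                                   
┃                                   
┃                                   
┃                                   
┃                                   
┃                                   
┗━━━━━━━━━━━━━━━━━━━━━━━━━━━━━━━━━━━


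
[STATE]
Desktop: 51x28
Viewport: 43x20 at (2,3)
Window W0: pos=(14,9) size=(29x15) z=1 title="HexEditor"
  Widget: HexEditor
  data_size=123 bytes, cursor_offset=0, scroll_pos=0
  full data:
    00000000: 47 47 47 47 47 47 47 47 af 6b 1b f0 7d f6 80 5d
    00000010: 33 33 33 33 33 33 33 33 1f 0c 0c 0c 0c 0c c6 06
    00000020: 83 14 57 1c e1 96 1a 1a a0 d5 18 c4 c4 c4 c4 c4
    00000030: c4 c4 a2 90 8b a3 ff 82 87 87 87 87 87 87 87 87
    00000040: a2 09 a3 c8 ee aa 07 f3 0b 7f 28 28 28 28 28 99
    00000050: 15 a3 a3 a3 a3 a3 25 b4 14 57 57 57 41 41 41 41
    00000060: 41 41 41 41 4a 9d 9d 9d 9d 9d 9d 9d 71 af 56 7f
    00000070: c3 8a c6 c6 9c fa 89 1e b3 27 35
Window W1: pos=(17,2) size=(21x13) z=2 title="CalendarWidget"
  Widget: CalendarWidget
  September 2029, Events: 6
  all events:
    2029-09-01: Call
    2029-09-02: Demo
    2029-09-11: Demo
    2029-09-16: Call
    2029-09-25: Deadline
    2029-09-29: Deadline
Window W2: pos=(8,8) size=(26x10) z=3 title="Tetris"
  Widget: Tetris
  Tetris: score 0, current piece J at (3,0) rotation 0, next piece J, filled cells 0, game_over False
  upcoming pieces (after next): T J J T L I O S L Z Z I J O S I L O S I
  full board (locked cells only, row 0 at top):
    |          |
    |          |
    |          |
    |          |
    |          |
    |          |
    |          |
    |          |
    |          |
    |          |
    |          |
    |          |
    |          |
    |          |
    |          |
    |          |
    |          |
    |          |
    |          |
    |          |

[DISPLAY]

               ┃ CalendarWidget    ┃       
               ┠───────────────────┨       
               ┃   September 2029  ┃       
               ┃Mo Tu We Th Fr Sa S┃       
               ┃                1* ┃       
      ┏━━━━━━━━━━━━━━━━━━━━━━━━┓8  ┃       
      ┃ Tetris                 ┃15 ┃━━━━┓  
      ┠────────────────────────┨2 2┃    ┃  
      ┃          │Next:        ┃29*┃────┨  
      ┃          │█            ┃   ┃7 47┃  
      ┃          │███          ┃   ┃3 33┃  
      ┃          │             ┃━━━┛1 96┃  
      ┃          │             ┃90 8b a3┃  
      ┃          │             ┃c8 ee aa┃  
      ┗━━━━━━━━━━━━━━━━━━━━━━━━┛a3 a3 a3┃  
            ┃00000060  41 41 41 41 4a 9d┃  
            ┃00000070  c3 8a c6 c6 9c fa┃  
            ┃                           ┃  
            ┃                           ┃  
            ┃                           ┃  


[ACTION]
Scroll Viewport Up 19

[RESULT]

                                           
                                           
               ┏━━━━━━━━━━━━━━━━━━━┓       
               ┃ CalendarWidget    ┃       
               ┠───────────────────┨       
               ┃   September 2029  ┃       
               ┃Mo Tu We Th Fr Sa S┃       
               ┃                1* ┃       
      ┏━━━━━━━━━━━━━━━━━━━━━━━━┓8  ┃       
      ┃ Tetris                 ┃15 ┃━━━━┓  
      ┠────────────────────────┨2 2┃    ┃  
      ┃          │Next:        ┃29*┃────┨  
      ┃          │█            ┃   ┃7 47┃  
      ┃          │███          ┃   ┃3 33┃  
      ┃          │             ┃━━━┛1 96┃  
      ┃          │             ┃90 8b a3┃  
      ┃          │             ┃c8 ee aa┃  
      ┗━━━━━━━━━━━━━━━━━━━━━━━━┛a3 a3 a3┃  
            ┃00000060  41 41 41 41 4a 9d┃  
            ┃00000070  c3 8a c6 c6 9c fa┃  


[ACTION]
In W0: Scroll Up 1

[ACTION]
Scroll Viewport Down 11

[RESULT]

      ┏━━━━━━━━━━━━━━━━━━━━━━━━┓8  ┃       
      ┃ Tetris                 ┃15 ┃━━━━┓  
      ┠────────────────────────┨2 2┃    ┃  
      ┃          │Next:        ┃29*┃────┨  
      ┃          │█            ┃   ┃7 47┃  
      ┃          │███          ┃   ┃3 33┃  
      ┃          │             ┃━━━┛1 96┃  
      ┃          │             ┃90 8b a3┃  
      ┃          │             ┃c8 ee aa┃  
      ┗━━━━━━━━━━━━━━━━━━━━━━━━┛a3 a3 a3┃  
            ┃00000060  41 41 41 41 4a 9d┃  
            ┃00000070  c3 8a c6 c6 9c fa┃  
            ┃                           ┃  
            ┃                           ┃  
            ┃                           ┃  
            ┗━━━━━━━━━━━━━━━━━━━━━━━━━━━┛  
                                           
                                           
                                           
                                           
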